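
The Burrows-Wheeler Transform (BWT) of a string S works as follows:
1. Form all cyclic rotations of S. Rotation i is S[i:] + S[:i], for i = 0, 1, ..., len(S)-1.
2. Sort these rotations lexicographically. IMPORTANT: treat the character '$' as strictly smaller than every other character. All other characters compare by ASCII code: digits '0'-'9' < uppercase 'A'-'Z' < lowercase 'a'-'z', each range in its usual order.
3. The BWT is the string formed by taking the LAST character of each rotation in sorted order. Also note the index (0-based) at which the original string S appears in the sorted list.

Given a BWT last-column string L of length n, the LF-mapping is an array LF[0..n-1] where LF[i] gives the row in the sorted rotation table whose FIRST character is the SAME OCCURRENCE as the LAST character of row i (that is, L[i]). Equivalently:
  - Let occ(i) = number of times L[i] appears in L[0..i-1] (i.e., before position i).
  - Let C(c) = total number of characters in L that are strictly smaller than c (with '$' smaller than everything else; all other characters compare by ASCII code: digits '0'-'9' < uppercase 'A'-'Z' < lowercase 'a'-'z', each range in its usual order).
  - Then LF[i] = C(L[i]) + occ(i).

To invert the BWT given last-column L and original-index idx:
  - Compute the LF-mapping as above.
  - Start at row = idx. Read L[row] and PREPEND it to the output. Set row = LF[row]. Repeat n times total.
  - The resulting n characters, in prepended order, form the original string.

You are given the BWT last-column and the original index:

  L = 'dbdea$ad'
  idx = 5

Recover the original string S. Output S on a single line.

Answer: dadebad$

Derivation:
LF mapping: 4 3 5 7 1 0 2 6
Walk LF starting at row 5, prepending L[row]:
  step 1: row=5, L[5]='$', prepend. Next row=LF[5]=0
  step 2: row=0, L[0]='d', prepend. Next row=LF[0]=4
  step 3: row=4, L[4]='a', prepend. Next row=LF[4]=1
  step 4: row=1, L[1]='b', prepend. Next row=LF[1]=3
  step 5: row=3, L[3]='e', prepend. Next row=LF[3]=7
  step 6: row=7, L[7]='d', prepend. Next row=LF[7]=6
  step 7: row=6, L[6]='a', prepend. Next row=LF[6]=2
  step 8: row=2, L[2]='d', prepend. Next row=LF[2]=5
Reversed output: dadebad$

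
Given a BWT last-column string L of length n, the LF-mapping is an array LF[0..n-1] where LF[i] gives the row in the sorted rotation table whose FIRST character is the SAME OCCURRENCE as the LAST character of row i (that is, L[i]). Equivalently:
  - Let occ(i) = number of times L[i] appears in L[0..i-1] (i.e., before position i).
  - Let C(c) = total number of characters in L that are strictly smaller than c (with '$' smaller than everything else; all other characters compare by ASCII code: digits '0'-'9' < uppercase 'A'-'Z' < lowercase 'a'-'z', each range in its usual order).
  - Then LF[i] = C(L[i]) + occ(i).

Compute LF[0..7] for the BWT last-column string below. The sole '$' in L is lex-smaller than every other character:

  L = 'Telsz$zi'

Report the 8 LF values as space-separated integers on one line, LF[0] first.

Char counts: '$':1, 'T':1, 'e':1, 'i':1, 'l':1, 's':1, 'z':2
C (first-col start): C('$')=0, C('T')=1, C('e')=2, C('i')=3, C('l')=4, C('s')=5, C('z')=6
L[0]='T': occ=0, LF[0]=C('T')+0=1+0=1
L[1]='e': occ=0, LF[1]=C('e')+0=2+0=2
L[2]='l': occ=0, LF[2]=C('l')+0=4+0=4
L[3]='s': occ=0, LF[3]=C('s')+0=5+0=5
L[4]='z': occ=0, LF[4]=C('z')+0=6+0=6
L[5]='$': occ=0, LF[5]=C('$')+0=0+0=0
L[6]='z': occ=1, LF[6]=C('z')+1=6+1=7
L[7]='i': occ=0, LF[7]=C('i')+0=3+0=3

Answer: 1 2 4 5 6 0 7 3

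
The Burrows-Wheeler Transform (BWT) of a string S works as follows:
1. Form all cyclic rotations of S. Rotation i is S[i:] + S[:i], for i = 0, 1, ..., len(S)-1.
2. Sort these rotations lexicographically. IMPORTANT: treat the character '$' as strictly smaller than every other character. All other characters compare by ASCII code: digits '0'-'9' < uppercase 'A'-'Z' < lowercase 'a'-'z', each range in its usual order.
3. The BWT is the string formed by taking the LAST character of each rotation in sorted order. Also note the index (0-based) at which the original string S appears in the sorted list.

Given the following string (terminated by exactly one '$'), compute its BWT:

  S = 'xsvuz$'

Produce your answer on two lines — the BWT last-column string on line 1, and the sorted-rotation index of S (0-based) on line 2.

Answer: zxvs$u
4

Derivation:
All 6 rotations (rotation i = S[i:]+S[:i]):
  rot[0] = xsvuz$
  rot[1] = svuz$x
  rot[2] = vuz$xs
  rot[3] = uz$xsv
  rot[4] = z$xsvu
  rot[5] = $xsvuz
Sorted (with $ < everything):
  sorted[0] = $xsvuz  (last char: 'z')
  sorted[1] = svuz$x  (last char: 'x')
  sorted[2] = uz$xsv  (last char: 'v')
  sorted[3] = vuz$xs  (last char: 's')
  sorted[4] = xsvuz$  (last char: '$')
  sorted[5] = z$xsvu  (last char: 'u')
Last column: zxvs$u
Original string S is at sorted index 4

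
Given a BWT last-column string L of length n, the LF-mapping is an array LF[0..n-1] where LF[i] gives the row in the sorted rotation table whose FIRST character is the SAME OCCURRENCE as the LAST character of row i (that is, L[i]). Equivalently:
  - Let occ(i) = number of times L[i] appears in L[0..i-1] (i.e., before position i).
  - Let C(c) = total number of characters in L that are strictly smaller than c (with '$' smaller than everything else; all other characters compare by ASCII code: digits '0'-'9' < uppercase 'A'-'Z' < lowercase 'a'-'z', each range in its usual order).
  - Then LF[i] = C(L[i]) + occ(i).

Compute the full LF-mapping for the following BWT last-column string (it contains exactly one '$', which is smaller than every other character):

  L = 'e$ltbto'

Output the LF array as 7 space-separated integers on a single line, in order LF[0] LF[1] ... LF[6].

Answer: 2 0 3 5 1 6 4

Derivation:
Char counts: '$':1, 'b':1, 'e':1, 'l':1, 'o':1, 't':2
C (first-col start): C('$')=0, C('b')=1, C('e')=2, C('l')=3, C('o')=4, C('t')=5
L[0]='e': occ=0, LF[0]=C('e')+0=2+0=2
L[1]='$': occ=0, LF[1]=C('$')+0=0+0=0
L[2]='l': occ=0, LF[2]=C('l')+0=3+0=3
L[3]='t': occ=0, LF[3]=C('t')+0=5+0=5
L[4]='b': occ=0, LF[4]=C('b')+0=1+0=1
L[5]='t': occ=1, LF[5]=C('t')+1=5+1=6
L[6]='o': occ=0, LF[6]=C('o')+0=4+0=4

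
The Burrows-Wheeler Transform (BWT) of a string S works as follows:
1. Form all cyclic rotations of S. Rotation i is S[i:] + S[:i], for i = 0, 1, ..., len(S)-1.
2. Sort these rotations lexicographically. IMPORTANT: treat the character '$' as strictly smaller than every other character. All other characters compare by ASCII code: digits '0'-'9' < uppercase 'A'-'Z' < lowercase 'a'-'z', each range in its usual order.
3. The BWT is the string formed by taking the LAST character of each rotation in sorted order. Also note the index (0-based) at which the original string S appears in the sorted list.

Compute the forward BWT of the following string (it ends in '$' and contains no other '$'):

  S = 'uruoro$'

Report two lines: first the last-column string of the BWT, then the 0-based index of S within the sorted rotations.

Answer: oruour$
6

Derivation:
All 7 rotations (rotation i = S[i:]+S[:i]):
  rot[0] = uruoro$
  rot[1] = ruoro$u
  rot[2] = uoro$ur
  rot[3] = oro$uru
  rot[4] = ro$uruo
  rot[5] = o$uruor
  rot[6] = $uruoro
Sorted (with $ < everything):
  sorted[0] = $uruoro  (last char: 'o')
  sorted[1] = o$uruor  (last char: 'r')
  sorted[2] = oro$uru  (last char: 'u')
  sorted[3] = ro$uruo  (last char: 'o')
  sorted[4] = ruoro$u  (last char: 'u')
  sorted[5] = uoro$ur  (last char: 'r')
  sorted[6] = uruoro$  (last char: '$')
Last column: oruour$
Original string S is at sorted index 6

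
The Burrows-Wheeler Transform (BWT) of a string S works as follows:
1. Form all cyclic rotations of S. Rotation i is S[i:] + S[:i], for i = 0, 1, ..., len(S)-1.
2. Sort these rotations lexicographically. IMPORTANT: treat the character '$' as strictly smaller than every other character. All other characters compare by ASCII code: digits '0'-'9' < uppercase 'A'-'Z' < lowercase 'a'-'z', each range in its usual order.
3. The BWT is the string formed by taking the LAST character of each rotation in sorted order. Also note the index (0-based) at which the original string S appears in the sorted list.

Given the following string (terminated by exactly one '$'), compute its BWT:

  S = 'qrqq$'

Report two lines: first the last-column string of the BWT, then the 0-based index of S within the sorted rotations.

Answer: qqr$q
3

Derivation:
All 5 rotations (rotation i = S[i:]+S[:i]):
  rot[0] = qrqq$
  rot[1] = rqq$q
  rot[2] = qq$qr
  rot[3] = q$qrq
  rot[4] = $qrqq
Sorted (with $ < everything):
  sorted[0] = $qrqq  (last char: 'q')
  sorted[1] = q$qrq  (last char: 'q')
  sorted[2] = qq$qr  (last char: 'r')
  sorted[3] = qrqq$  (last char: '$')
  sorted[4] = rqq$q  (last char: 'q')
Last column: qqr$q
Original string S is at sorted index 3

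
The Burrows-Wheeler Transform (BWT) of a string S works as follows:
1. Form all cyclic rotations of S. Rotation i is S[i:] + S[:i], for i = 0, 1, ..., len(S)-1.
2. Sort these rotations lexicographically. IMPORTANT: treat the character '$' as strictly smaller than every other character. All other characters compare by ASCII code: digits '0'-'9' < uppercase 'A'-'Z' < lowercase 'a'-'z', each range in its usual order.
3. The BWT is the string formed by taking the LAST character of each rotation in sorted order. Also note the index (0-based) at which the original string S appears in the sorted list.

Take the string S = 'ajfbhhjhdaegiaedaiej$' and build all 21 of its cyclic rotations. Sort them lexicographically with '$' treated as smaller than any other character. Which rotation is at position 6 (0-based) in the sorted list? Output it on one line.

All 21 rotations (rotation i = S[i:]+S[:i]):
  rot[0] = ajfbhhjhdaegiaedaiej$
  rot[1] = jfbhhjhdaegiaedaiej$a
  rot[2] = fbhhjhdaegiaedaiej$aj
  rot[3] = bhhjhdaegiaedaiej$ajf
  rot[4] = hhjhdaegiaedaiej$ajfb
  rot[5] = hjhdaegiaedaiej$ajfbh
  rot[6] = jhdaegiaedaiej$ajfbhh
  rot[7] = hdaegiaedaiej$ajfbhhj
  rot[8] = daegiaedaiej$ajfbhhjh
  rot[9] = aegiaedaiej$ajfbhhjhd
  rot[10] = egiaedaiej$ajfbhhjhda
  rot[11] = giaedaiej$ajfbhhjhdae
  rot[12] = iaedaiej$ajfbhhjhdaeg
  rot[13] = aedaiej$ajfbhhjhdaegi
  rot[14] = edaiej$ajfbhhjhdaegia
  rot[15] = daiej$ajfbhhjhdaegiae
  rot[16] = aiej$ajfbhhjhdaegiaed
  rot[17] = iej$ajfbhhjhdaegiaeda
  rot[18] = ej$ajfbhhjhdaegiaedai
  rot[19] = j$ajfbhhjhdaegiaedaie
  rot[20] = $ajfbhhjhdaegiaedaiej
Sorted (with $ < everything):
  sorted[0] = $ajfbhhjhdaegiaedaiej
  sorted[1] = aedaiej$ajfbhhjhdaegi
  sorted[2] = aegiaedaiej$ajfbhhjhd
  sorted[3] = aiej$ajfbhhjhdaegiaed
  sorted[4] = ajfbhhjhdaegiaedaiej$
  sorted[5] = bhhjhdaegiaedaiej$ajf
  sorted[6] = daegiaedaiej$ajfbhhjh
  sorted[7] = daiej$ajfbhhjhdaegiae
  sorted[8] = edaiej$ajfbhhjhdaegia
  sorted[9] = egiaedaiej$ajfbhhjhda
  sorted[10] = ej$ajfbhhjhdaegiaedai
  sorted[11] = fbhhjhdaegiaedaiej$aj
  sorted[12] = giaedaiej$ajfbhhjhdae
  sorted[13] = hdaegiaedaiej$ajfbhhj
  sorted[14] = hhjhdaegiaedaiej$ajfb
  sorted[15] = hjhdaegiaedaiej$ajfbh
  sorted[16] = iaedaiej$ajfbhhjhdaeg
  sorted[17] = iej$ajfbhhjhdaegiaeda
  sorted[18] = j$ajfbhhjhdaegiaedaie
  sorted[19] = jfbhhjhdaegiaedaiej$a
  sorted[20] = jhdaegiaedaiej$ajfbhh
sorted[6] = daegiaedaiej$ajfbhhjh

Answer: daegiaedaiej$ajfbhhjh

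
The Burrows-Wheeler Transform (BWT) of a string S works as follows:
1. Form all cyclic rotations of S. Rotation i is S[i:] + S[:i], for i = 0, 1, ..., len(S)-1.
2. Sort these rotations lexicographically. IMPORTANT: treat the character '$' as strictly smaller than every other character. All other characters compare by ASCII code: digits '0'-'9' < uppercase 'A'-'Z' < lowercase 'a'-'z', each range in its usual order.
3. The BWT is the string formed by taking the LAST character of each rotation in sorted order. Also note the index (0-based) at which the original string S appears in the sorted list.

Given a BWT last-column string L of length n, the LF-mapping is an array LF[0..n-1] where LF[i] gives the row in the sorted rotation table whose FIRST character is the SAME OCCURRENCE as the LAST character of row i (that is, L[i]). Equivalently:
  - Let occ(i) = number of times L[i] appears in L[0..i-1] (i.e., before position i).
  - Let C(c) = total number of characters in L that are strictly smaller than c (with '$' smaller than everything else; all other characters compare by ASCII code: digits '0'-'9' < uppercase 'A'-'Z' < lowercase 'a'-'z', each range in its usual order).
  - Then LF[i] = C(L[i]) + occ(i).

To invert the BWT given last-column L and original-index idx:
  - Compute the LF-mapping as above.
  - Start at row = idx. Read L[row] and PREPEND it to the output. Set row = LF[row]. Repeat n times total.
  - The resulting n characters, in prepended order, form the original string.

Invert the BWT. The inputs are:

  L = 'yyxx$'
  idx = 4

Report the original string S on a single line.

Answer: yxxy$

Derivation:
LF mapping: 3 4 1 2 0
Walk LF starting at row 4, prepending L[row]:
  step 1: row=4, L[4]='$', prepend. Next row=LF[4]=0
  step 2: row=0, L[0]='y', prepend. Next row=LF[0]=3
  step 3: row=3, L[3]='x', prepend. Next row=LF[3]=2
  step 4: row=2, L[2]='x', prepend. Next row=LF[2]=1
  step 5: row=1, L[1]='y', prepend. Next row=LF[1]=4
Reversed output: yxxy$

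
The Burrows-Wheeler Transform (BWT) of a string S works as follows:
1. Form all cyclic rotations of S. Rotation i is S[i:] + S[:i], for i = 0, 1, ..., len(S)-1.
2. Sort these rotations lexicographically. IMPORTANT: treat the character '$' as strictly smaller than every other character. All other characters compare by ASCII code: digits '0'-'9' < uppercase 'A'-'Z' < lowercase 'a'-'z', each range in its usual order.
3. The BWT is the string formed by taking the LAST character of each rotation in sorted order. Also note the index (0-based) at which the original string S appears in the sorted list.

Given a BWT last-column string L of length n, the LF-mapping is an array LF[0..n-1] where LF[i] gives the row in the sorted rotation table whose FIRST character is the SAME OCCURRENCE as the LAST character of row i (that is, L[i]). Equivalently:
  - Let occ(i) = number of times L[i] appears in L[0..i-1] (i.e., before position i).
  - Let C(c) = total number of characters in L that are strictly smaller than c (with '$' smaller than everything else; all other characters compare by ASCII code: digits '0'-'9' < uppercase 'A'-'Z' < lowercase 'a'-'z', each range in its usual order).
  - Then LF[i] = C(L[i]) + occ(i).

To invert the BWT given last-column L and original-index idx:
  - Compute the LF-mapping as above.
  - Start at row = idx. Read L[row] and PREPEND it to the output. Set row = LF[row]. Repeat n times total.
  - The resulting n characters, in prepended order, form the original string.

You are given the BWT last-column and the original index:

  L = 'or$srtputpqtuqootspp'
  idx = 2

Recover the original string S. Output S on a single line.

LF mapping: 1 10 0 12 11 14 4 18 15 5 8 16 19 9 2 3 17 13 6 7
Walk LF starting at row 2, prepending L[row]:
  step 1: row=2, L[2]='$', prepend. Next row=LF[2]=0
  step 2: row=0, L[0]='o', prepend. Next row=LF[0]=1
  step 3: row=1, L[1]='r', prepend. Next row=LF[1]=10
  step 4: row=10, L[10]='q', prepend. Next row=LF[10]=8
  step 5: row=8, L[8]='t', prepend. Next row=LF[8]=15
  step 6: row=15, L[15]='o', prepend. Next row=LF[15]=3
  step 7: row=3, L[3]='s', prepend. Next row=LF[3]=12
  step 8: row=12, L[12]='u', prepend. Next row=LF[12]=19
  step 9: row=19, L[19]='p', prepend. Next row=LF[19]=7
  step 10: row=7, L[7]='u', prepend. Next row=LF[7]=18
  step 11: row=18, L[18]='p', prepend. Next row=LF[18]=6
  step 12: row=6, L[6]='p', prepend. Next row=LF[6]=4
  step 13: row=4, L[4]='r', prepend. Next row=LF[4]=11
  step 14: row=11, L[11]='t', prepend. Next row=LF[11]=16
  step 15: row=16, L[16]='t', prepend. Next row=LF[16]=17
  step 16: row=17, L[17]='s', prepend. Next row=LF[17]=13
  step 17: row=13, L[13]='q', prepend. Next row=LF[13]=9
  step 18: row=9, L[9]='p', prepend. Next row=LF[9]=5
  step 19: row=5, L[5]='t', prepend. Next row=LF[5]=14
  step 20: row=14, L[14]='o', prepend. Next row=LF[14]=2
Reversed output: otpqsttrppupusotqro$

Answer: otpqsttrppupusotqro$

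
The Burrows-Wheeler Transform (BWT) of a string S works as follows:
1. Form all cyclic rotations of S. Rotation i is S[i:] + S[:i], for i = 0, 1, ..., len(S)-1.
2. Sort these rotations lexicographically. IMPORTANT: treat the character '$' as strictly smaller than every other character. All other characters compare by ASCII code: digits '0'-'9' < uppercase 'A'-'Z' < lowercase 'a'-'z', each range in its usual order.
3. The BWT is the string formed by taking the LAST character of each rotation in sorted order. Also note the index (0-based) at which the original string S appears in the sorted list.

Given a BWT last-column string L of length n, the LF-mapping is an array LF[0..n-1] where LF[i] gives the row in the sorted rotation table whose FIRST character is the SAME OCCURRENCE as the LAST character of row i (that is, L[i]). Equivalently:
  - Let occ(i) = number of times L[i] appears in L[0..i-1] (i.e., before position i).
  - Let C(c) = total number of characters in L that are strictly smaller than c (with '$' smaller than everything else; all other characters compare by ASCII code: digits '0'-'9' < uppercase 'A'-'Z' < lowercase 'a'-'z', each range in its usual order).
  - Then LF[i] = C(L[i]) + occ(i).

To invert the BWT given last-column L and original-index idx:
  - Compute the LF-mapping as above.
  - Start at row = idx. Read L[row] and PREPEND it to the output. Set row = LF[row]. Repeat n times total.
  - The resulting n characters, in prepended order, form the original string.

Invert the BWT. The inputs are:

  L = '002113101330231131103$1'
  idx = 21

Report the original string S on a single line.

LF mapping: 1 2 15 6 7 17 8 3 9 18 19 4 16 20 10 11 21 12 13 5 22 0 14
Walk LF starting at row 21, prepending L[row]:
  step 1: row=21, L[21]='$', prepend. Next row=LF[21]=0
  step 2: row=0, L[0]='0', prepend. Next row=LF[0]=1
  step 3: row=1, L[1]='0', prepend. Next row=LF[1]=2
  step 4: row=2, L[2]='2', prepend. Next row=LF[2]=15
  step 5: row=15, L[15]='1', prepend. Next row=LF[15]=11
  step 6: row=11, L[11]='0', prepend. Next row=LF[11]=4
  step 7: row=4, L[4]='1', prepend. Next row=LF[4]=7
  step 8: row=7, L[7]='0', prepend. Next row=LF[7]=3
  step 9: row=3, L[3]='1', prepend. Next row=LF[3]=6
  step 10: row=6, L[6]='1', prepend. Next row=LF[6]=8
  step 11: row=8, L[8]='1', prepend. Next row=LF[8]=9
  step 12: row=9, L[9]='3', prepend. Next row=LF[9]=18
  step 13: row=18, L[18]='1', prepend. Next row=LF[18]=13
  step 14: row=13, L[13]='3', prepend. Next row=LF[13]=20
  step 15: row=20, L[20]='3', prepend. Next row=LF[20]=22
  step 16: row=22, L[22]='1', prepend. Next row=LF[22]=14
  step 17: row=14, L[14]='1', prepend. Next row=LF[14]=10
  step 18: row=10, L[10]='3', prepend. Next row=LF[10]=19
  step 19: row=19, L[19]='0', prepend. Next row=LF[19]=5
  step 20: row=5, L[5]='3', prepend. Next row=LF[5]=17
  step 21: row=17, L[17]='1', prepend. Next row=LF[17]=12
  step 22: row=12, L[12]='2', prepend. Next row=LF[12]=16
  step 23: row=16, L[16]='3', prepend. Next row=LF[16]=21
Reversed output: 3213031133131110101200$

Answer: 3213031133131110101200$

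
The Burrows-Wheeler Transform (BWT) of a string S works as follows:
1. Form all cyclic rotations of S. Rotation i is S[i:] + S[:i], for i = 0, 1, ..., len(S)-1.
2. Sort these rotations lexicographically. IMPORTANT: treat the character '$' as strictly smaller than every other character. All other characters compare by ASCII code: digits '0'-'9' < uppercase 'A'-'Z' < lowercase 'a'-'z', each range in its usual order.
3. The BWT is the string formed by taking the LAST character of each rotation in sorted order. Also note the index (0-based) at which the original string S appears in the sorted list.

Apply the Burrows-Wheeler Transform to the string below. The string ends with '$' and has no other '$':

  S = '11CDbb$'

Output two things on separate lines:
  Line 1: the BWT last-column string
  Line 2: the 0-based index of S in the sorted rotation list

All 7 rotations (rotation i = S[i:]+S[:i]):
  rot[0] = 11CDbb$
  rot[1] = 1CDbb$1
  rot[2] = CDbb$11
  rot[3] = Dbb$11C
  rot[4] = bb$11CD
  rot[5] = b$11CDb
  rot[6] = $11CDbb
Sorted (with $ < everything):
  sorted[0] = $11CDbb  (last char: 'b')
  sorted[1] = 11CDbb$  (last char: '$')
  sorted[2] = 1CDbb$1  (last char: '1')
  sorted[3] = CDbb$11  (last char: '1')
  sorted[4] = Dbb$11C  (last char: 'C')
  sorted[5] = b$11CDb  (last char: 'b')
  sorted[6] = bb$11CD  (last char: 'D')
Last column: b$11CbD
Original string S is at sorted index 1

Answer: b$11CbD
1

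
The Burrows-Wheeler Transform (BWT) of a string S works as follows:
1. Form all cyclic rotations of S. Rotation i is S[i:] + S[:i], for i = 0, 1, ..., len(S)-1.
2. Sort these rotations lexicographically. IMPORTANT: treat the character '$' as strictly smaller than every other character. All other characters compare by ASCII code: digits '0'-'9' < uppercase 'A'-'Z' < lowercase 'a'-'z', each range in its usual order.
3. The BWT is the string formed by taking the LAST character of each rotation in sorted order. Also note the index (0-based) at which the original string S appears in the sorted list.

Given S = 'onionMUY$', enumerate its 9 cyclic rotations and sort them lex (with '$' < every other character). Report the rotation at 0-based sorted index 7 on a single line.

Answer: onMUY$oni

Derivation:
All 9 rotations (rotation i = S[i:]+S[:i]):
  rot[0] = onionMUY$
  rot[1] = nionMUY$o
  rot[2] = ionMUY$on
  rot[3] = onMUY$oni
  rot[4] = nMUY$onio
  rot[5] = MUY$onion
  rot[6] = UY$onionM
  rot[7] = Y$onionMU
  rot[8] = $onionMUY
Sorted (with $ < everything):
  sorted[0] = $onionMUY
  sorted[1] = MUY$onion
  sorted[2] = UY$onionM
  sorted[3] = Y$onionMU
  sorted[4] = ionMUY$on
  sorted[5] = nMUY$onio
  sorted[6] = nionMUY$o
  sorted[7] = onMUY$oni
  sorted[8] = onionMUY$
sorted[7] = onMUY$oni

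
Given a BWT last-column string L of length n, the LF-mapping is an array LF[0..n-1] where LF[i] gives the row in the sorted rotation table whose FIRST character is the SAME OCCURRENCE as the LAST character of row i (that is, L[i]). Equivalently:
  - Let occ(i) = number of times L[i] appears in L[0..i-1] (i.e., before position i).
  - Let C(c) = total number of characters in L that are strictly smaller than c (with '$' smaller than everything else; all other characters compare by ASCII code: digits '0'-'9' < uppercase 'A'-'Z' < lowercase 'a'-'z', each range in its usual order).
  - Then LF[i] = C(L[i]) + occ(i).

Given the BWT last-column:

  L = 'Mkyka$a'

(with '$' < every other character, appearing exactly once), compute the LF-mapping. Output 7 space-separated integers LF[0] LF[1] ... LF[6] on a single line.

Answer: 1 4 6 5 2 0 3

Derivation:
Char counts: '$':1, 'M':1, 'a':2, 'k':2, 'y':1
C (first-col start): C('$')=0, C('M')=1, C('a')=2, C('k')=4, C('y')=6
L[0]='M': occ=0, LF[0]=C('M')+0=1+0=1
L[1]='k': occ=0, LF[1]=C('k')+0=4+0=4
L[2]='y': occ=0, LF[2]=C('y')+0=6+0=6
L[3]='k': occ=1, LF[3]=C('k')+1=4+1=5
L[4]='a': occ=0, LF[4]=C('a')+0=2+0=2
L[5]='$': occ=0, LF[5]=C('$')+0=0+0=0
L[6]='a': occ=1, LF[6]=C('a')+1=2+1=3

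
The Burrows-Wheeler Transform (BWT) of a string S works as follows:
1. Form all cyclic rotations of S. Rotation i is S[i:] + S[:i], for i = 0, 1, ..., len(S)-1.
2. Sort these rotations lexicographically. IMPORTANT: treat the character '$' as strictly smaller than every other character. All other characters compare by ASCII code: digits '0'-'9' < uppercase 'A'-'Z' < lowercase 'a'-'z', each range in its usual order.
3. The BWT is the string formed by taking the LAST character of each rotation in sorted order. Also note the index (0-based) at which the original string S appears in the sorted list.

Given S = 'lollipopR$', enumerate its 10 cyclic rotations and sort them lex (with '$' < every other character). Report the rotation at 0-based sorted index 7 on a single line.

Answer: opR$lollip

Derivation:
All 10 rotations (rotation i = S[i:]+S[:i]):
  rot[0] = lollipopR$
  rot[1] = ollipopR$l
  rot[2] = llipopR$lo
  rot[3] = lipopR$lol
  rot[4] = ipopR$loll
  rot[5] = popR$lolli
  rot[6] = opR$lollip
  rot[7] = pR$lollipo
  rot[8] = R$lollipop
  rot[9] = $lollipopR
Sorted (with $ < everything):
  sorted[0] = $lollipopR
  sorted[1] = R$lollipop
  sorted[2] = ipopR$loll
  sorted[3] = lipopR$lol
  sorted[4] = llipopR$lo
  sorted[5] = lollipopR$
  sorted[6] = ollipopR$l
  sorted[7] = opR$lollip
  sorted[8] = pR$lollipo
  sorted[9] = popR$lolli
sorted[7] = opR$lollip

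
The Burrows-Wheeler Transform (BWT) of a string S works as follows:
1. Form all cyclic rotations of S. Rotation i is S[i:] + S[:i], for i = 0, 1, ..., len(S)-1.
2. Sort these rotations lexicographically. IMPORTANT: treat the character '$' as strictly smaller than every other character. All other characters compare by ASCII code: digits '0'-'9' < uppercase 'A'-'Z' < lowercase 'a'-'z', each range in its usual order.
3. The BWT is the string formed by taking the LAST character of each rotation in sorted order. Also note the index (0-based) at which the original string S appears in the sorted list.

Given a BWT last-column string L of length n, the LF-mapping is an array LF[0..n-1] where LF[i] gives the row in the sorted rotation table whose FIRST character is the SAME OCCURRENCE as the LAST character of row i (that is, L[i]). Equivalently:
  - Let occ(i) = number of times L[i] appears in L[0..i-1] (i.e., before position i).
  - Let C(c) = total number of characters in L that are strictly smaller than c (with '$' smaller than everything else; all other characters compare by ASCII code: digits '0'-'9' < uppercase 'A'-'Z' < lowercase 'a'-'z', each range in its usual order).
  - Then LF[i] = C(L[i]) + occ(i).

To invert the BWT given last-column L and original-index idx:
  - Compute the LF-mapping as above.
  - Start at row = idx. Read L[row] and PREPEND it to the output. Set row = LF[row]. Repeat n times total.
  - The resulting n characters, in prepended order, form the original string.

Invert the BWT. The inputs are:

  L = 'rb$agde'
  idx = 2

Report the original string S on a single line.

Answer: badger$

Derivation:
LF mapping: 6 2 0 1 5 3 4
Walk LF starting at row 2, prepending L[row]:
  step 1: row=2, L[2]='$', prepend. Next row=LF[2]=0
  step 2: row=0, L[0]='r', prepend. Next row=LF[0]=6
  step 3: row=6, L[6]='e', prepend. Next row=LF[6]=4
  step 4: row=4, L[4]='g', prepend. Next row=LF[4]=5
  step 5: row=5, L[5]='d', prepend. Next row=LF[5]=3
  step 6: row=3, L[3]='a', prepend. Next row=LF[3]=1
  step 7: row=1, L[1]='b', prepend. Next row=LF[1]=2
Reversed output: badger$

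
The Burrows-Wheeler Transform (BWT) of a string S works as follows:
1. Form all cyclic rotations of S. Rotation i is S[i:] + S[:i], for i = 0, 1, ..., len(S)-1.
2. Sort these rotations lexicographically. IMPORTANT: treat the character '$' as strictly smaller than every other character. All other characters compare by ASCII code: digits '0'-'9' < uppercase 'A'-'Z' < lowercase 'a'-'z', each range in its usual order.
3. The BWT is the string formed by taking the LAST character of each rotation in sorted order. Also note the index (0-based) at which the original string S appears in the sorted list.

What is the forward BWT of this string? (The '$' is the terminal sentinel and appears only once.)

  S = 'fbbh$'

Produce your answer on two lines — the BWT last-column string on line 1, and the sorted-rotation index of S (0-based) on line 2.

Answer: hfb$b
3

Derivation:
All 5 rotations (rotation i = S[i:]+S[:i]):
  rot[0] = fbbh$
  rot[1] = bbh$f
  rot[2] = bh$fb
  rot[3] = h$fbb
  rot[4] = $fbbh
Sorted (with $ < everything):
  sorted[0] = $fbbh  (last char: 'h')
  sorted[1] = bbh$f  (last char: 'f')
  sorted[2] = bh$fb  (last char: 'b')
  sorted[3] = fbbh$  (last char: '$')
  sorted[4] = h$fbb  (last char: 'b')
Last column: hfb$b
Original string S is at sorted index 3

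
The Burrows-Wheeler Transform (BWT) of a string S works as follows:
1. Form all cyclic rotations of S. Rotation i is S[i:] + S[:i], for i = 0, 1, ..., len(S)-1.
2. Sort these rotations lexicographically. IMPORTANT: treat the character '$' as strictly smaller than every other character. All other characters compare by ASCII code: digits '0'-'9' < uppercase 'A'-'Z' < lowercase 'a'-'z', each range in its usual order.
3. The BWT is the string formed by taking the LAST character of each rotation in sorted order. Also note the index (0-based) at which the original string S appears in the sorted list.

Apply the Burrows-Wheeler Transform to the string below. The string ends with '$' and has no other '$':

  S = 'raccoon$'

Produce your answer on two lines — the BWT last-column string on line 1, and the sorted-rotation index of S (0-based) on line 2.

Answer: nracooc$
7

Derivation:
All 8 rotations (rotation i = S[i:]+S[:i]):
  rot[0] = raccoon$
  rot[1] = accoon$r
  rot[2] = ccoon$ra
  rot[3] = coon$rac
  rot[4] = oon$racc
  rot[5] = on$racco
  rot[6] = n$raccoo
  rot[7] = $raccoon
Sorted (with $ < everything):
  sorted[0] = $raccoon  (last char: 'n')
  sorted[1] = accoon$r  (last char: 'r')
  sorted[2] = ccoon$ra  (last char: 'a')
  sorted[3] = coon$rac  (last char: 'c')
  sorted[4] = n$raccoo  (last char: 'o')
  sorted[5] = on$racco  (last char: 'o')
  sorted[6] = oon$racc  (last char: 'c')
  sorted[7] = raccoon$  (last char: '$')
Last column: nracooc$
Original string S is at sorted index 7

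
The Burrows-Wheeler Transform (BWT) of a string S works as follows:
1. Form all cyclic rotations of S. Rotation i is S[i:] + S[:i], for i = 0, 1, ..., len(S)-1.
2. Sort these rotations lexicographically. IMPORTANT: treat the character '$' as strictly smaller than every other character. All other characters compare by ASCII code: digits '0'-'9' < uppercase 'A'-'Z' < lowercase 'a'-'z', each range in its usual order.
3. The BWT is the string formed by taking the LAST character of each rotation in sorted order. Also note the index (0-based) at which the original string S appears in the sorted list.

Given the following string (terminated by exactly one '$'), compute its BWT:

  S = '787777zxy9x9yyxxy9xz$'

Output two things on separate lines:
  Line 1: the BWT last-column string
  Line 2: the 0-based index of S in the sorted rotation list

All 21 rotations (rotation i = S[i:]+S[:i]):
  rot[0] = 787777zxy9x9yyxxy9xz$
  rot[1] = 87777zxy9x9yyxxy9xz$7
  rot[2] = 7777zxy9x9yyxxy9xz$78
  rot[3] = 777zxy9x9yyxxy9xz$787
  rot[4] = 77zxy9x9yyxxy9xz$7877
  rot[5] = 7zxy9x9yyxxy9xz$78777
  rot[6] = zxy9x9yyxxy9xz$787777
  rot[7] = xy9x9yyxxy9xz$787777z
  rot[8] = y9x9yyxxy9xz$787777zx
  rot[9] = 9x9yyxxy9xz$787777zxy
  rot[10] = x9yyxxy9xz$787777zxy9
  rot[11] = 9yyxxy9xz$787777zxy9x
  rot[12] = yyxxy9xz$787777zxy9x9
  rot[13] = yxxy9xz$787777zxy9x9y
  rot[14] = xxy9xz$787777zxy9x9yy
  rot[15] = xy9xz$787777zxy9x9yyx
  rot[16] = y9xz$787777zxy9x9yyxx
  rot[17] = 9xz$787777zxy9x9yyxxy
  rot[18] = xz$787777zxy9x9yyxxy9
  rot[19] = z$787777zxy9x9yyxxy9x
  rot[20] = $787777zxy9x9yyxxy9xz
Sorted (with $ < everything):
  sorted[0] = $787777zxy9x9yyxxy9xz  (last char: 'z')
  sorted[1] = 7777zxy9x9yyxxy9xz$78  (last char: '8')
  sorted[2] = 777zxy9x9yyxxy9xz$787  (last char: '7')
  sorted[3] = 77zxy9x9yyxxy9xz$7877  (last char: '7')
  sorted[4] = 787777zxy9x9yyxxy9xz$  (last char: '$')
  sorted[5] = 7zxy9x9yyxxy9xz$78777  (last char: '7')
  sorted[6] = 87777zxy9x9yyxxy9xz$7  (last char: '7')
  sorted[7] = 9x9yyxxy9xz$787777zxy  (last char: 'y')
  sorted[8] = 9xz$787777zxy9x9yyxxy  (last char: 'y')
  sorted[9] = 9yyxxy9xz$787777zxy9x  (last char: 'x')
  sorted[10] = x9yyxxy9xz$787777zxy9  (last char: '9')
  sorted[11] = xxy9xz$787777zxy9x9yy  (last char: 'y')
  sorted[12] = xy9x9yyxxy9xz$787777z  (last char: 'z')
  sorted[13] = xy9xz$787777zxy9x9yyx  (last char: 'x')
  sorted[14] = xz$787777zxy9x9yyxxy9  (last char: '9')
  sorted[15] = y9x9yyxxy9xz$787777zx  (last char: 'x')
  sorted[16] = y9xz$787777zxy9x9yyxx  (last char: 'x')
  sorted[17] = yxxy9xz$787777zxy9x9y  (last char: 'y')
  sorted[18] = yyxxy9xz$787777zxy9x9  (last char: '9')
  sorted[19] = z$787777zxy9x9yyxxy9x  (last char: 'x')
  sorted[20] = zxy9x9yyxxy9xz$787777  (last char: '7')
Last column: z877$77yyx9yzx9xxy9x7
Original string S is at sorted index 4

Answer: z877$77yyx9yzx9xxy9x7
4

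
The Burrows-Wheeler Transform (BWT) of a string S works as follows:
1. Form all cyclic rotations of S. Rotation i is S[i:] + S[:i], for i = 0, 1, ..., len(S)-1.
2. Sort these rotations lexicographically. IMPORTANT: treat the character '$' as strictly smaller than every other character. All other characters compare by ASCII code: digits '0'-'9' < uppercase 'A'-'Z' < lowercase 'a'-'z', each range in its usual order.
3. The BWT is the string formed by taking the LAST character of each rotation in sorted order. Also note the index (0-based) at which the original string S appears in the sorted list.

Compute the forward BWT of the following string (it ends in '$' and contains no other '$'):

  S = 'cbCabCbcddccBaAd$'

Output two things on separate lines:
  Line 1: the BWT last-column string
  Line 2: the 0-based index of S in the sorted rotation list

Answer: dacbbBCcaCc$dbAdc
11

Derivation:
All 17 rotations (rotation i = S[i:]+S[:i]):
  rot[0] = cbCabCbcddccBaAd$
  rot[1] = bCabCbcddccBaAd$c
  rot[2] = CabCbcddccBaAd$cb
  rot[3] = abCbcddccBaAd$cbC
  rot[4] = bCbcddccBaAd$cbCa
  rot[5] = CbcddccBaAd$cbCab
  rot[6] = bcddccBaAd$cbCabC
  rot[7] = cddccBaAd$cbCabCb
  rot[8] = ddccBaAd$cbCabCbc
  rot[9] = dccBaAd$cbCabCbcd
  rot[10] = ccBaAd$cbCabCbcdd
  rot[11] = cBaAd$cbCabCbcddc
  rot[12] = BaAd$cbCabCbcddcc
  rot[13] = aAd$cbCabCbcddccB
  rot[14] = Ad$cbCabCbcddccBa
  rot[15] = d$cbCabCbcddccBaA
  rot[16] = $cbCabCbcddccBaAd
Sorted (with $ < everything):
  sorted[0] = $cbCabCbcddccBaAd  (last char: 'd')
  sorted[1] = Ad$cbCabCbcddccBa  (last char: 'a')
  sorted[2] = BaAd$cbCabCbcddcc  (last char: 'c')
  sorted[3] = CabCbcddccBaAd$cb  (last char: 'b')
  sorted[4] = CbcddccBaAd$cbCab  (last char: 'b')
  sorted[5] = aAd$cbCabCbcddccB  (last char: 'B')
  sorted[6] = abCbcddccBaAd$cbC  (last char: 'C')
  sorted[7] = bCabCbcddccBaAd$c  (last char: 'c')
  sorted[8] = bCbcddccBaAd$cbCa  (last char: 'a')
  sorted[9] = bcddccBaAd$cbCabC  (last char: 'C')
  sorted[10] = cBaAd$cbCabCbcddc  (last char: 'c')
  sorted[11] = cbCabCbcddccBaAd$  (last char: '$')
  sorted[12] = ccBaAd$cbCabCbcdd  (last char: 'd')
  sorted[13] = cddccBaAd$cbCabCb  (last char: 'b')
  sorted[14] = d$cbCabCbcddccBaA  (last char: 'A')
  sorted[15] = dccBaAd$cbCabCbcd  (last char: 'd')
  sorted[16] = ddccBaAd$cbCabCbc  (last char: 'c')
Last column: dacbbBCcaCc$dbAdc
Original string S is at sorted index 11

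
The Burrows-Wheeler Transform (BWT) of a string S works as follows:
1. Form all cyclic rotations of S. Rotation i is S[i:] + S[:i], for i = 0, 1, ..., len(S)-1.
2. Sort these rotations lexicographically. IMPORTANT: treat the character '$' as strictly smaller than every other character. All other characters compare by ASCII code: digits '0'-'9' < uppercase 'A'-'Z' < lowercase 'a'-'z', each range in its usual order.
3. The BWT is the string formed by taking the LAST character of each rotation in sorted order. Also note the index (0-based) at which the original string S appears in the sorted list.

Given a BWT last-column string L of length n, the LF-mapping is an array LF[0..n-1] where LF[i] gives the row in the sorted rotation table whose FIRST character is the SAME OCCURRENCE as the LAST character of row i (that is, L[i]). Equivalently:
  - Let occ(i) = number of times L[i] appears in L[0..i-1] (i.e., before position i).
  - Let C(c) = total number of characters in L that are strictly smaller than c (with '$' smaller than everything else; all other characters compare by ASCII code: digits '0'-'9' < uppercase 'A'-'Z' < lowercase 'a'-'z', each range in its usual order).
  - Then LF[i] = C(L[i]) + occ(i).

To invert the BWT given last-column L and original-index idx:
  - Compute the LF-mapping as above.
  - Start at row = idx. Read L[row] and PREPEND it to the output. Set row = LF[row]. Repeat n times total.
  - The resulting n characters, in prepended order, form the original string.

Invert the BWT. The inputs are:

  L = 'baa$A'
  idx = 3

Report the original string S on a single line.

Answer: aaAb$

Derivation:
LF mapping: 4 2 3 0 1
Walk LF starting at row 3, prepending L[row]:
  step 1: row=3, L[3]='$', prepend. Next row=LF[3]=0
  step 2: row=0, L[0]='b', prepend. Next row=LF[0]=4
  step 3: row=4, L[4]='A', prepend. Next row=LF[4]=1
  step 4: row=1, L[1]='a', prepend. Next row=LF[1]=2
  step 5: row=2, L[2]='a', prepend. Next row=LF[2]=3
Reversed output: aaAb$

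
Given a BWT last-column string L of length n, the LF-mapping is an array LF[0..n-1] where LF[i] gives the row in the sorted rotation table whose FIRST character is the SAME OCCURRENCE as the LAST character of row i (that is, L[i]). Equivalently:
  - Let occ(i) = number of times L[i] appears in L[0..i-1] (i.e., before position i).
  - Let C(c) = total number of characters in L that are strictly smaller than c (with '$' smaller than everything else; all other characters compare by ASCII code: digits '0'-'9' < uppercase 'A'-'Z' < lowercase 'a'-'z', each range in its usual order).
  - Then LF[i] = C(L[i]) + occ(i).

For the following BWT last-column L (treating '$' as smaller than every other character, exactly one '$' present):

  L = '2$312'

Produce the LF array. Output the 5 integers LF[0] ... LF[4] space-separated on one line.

Char counts: '$':1, '1':1, '2':2, '3':1
C (first-col start): C('$')=0, C('1')=1, C('2')=2, C('3')=4
L[0]='2': occ=0, LF[0]=C('2')+0=2+0=2
L[1]='$': occ=0, LF[1]=C('$')+0=0+0=0
L[2]='3': occ=0, LF[2]=C('3')+0=4+0=4
L[3]='1': occ=0, LF[3]=C('1')+0=1+0=1
L[4]='2': occ=1, LF[4]=C('2')+1=2+1=3

Answer: 2 0 4 1 3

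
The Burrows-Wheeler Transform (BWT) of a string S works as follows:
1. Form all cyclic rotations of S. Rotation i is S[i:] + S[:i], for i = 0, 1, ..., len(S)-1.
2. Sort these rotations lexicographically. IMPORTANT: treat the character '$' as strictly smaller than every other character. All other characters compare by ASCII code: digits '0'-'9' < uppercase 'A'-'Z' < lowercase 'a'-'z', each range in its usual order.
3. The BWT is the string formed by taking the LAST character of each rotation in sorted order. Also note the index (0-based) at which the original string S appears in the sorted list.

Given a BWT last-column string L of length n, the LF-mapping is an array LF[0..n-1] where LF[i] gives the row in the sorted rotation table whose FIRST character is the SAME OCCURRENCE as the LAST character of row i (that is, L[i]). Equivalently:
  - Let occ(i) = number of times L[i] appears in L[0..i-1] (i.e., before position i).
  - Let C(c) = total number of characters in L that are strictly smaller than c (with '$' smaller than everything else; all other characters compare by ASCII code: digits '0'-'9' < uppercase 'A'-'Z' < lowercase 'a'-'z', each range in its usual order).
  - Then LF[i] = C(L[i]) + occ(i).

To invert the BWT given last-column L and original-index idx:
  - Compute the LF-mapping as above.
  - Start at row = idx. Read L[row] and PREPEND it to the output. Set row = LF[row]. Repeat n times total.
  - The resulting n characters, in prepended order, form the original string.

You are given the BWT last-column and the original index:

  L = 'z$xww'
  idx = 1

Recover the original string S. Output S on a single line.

LF mapping: 4 0 3 1 2
Walk LF starting at row 1, prepending L[row]:
  step 1: row=1, L[1]='$', prepend. Next row=LF[1]=0
  step 2: row=0, L[0]='z', prepend. Next row=LF[0]=4
  step 3: row=4, L[4]='w', prepend. Next row=LF[4]=2
  step 4: row=2, L[2]='x', prepend. Next row=LF[2]=3
  step 5: row=3, L[3]='w', prepend. Next row=LF[3]=1
Reversed output: wxwz$

Answer: wxwz$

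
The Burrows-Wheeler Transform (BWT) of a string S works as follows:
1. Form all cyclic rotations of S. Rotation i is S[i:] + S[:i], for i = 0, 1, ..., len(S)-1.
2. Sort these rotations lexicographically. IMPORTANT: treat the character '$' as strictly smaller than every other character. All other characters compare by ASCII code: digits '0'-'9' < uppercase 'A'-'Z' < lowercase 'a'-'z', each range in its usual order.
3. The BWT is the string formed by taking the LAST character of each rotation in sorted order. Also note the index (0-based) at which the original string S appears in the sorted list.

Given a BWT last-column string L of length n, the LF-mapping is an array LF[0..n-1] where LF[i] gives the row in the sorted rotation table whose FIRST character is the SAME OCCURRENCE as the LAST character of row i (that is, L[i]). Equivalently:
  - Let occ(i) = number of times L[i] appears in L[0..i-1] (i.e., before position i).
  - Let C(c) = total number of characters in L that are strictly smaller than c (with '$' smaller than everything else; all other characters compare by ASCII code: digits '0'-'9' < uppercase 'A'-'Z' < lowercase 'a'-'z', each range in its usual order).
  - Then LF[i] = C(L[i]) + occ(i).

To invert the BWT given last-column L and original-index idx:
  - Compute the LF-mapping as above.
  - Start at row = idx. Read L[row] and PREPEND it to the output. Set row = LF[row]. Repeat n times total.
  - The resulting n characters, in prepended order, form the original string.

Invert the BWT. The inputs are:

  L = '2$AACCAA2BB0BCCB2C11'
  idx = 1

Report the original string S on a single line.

LF mapping: 4 0 7 8 15 16 9 10 5 11 12 1 13 17 18 14 6 19 2 3
Walk LF starting at row 1, prepending L[row]:
  step 1: row=1, L[1]='$', prepend. Next row=LF[1]=0
  step 2: row=0, L[0]='2', prepend. Next row=LF[0]=4
  step 3: row=4, L[4]='C', prepend. Next row=LF[4]=15
  step 4: row=15, L[15]='B', prepend. Next row=LF[15]=14
  step 5: row=14, L[14]='C', prepend. Next row=LF[14]=18
  step 6: row=18, L[18]='1', prepend. Next row=LF[18]=2
  step 7: row=2, L[2]='A', prepend. Next row=LF[2]=7
  step 8: row=7, L[7]='A', prepend. Next row=LF[7]=10
  step 9: row=10, L[10]='B', prepend. Next row=LF[10]=12
  step 10: row=12, L[12]='B', prepend. Next row=LF[12]=13
  step 11: row=13, L[13]='C', prepend. Next row=LF[13]=17
  step 12: row=17, L[17]='C', prepend. Next row=LF[17]=19
  step 13: row=19, L[19]='1', prepend. Next row=LF[19]=3
  step 14: row=3, L[3]='A', prepend. Next row=LF[3]=8
  step 15: row=8, L[8]='2', prepend. Next row=LF[8]=5
  step 16: row=5, L[5]='C', prepend. Next row=LF[5]=16
  step 17: row=16, L[16]='2', prepend. Next row=LF[16]=6
  step 18: row=6, L[6]='A', prepend. Next row=LF[6]=9
  step 19: row=9, L[9]='B', prepend. Next row=LF[9]=11
  step 20: row=11, L[11]='0', prepend. Next row=LF[11]=1
Reversed output: 0BA2C2A1CCBBAA1CBC2$

Answer: 0BA2C2A1CCBBAA1CBC2$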